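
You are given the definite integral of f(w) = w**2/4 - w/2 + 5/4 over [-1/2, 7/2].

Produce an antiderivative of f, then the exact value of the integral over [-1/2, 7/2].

The integrand splits into summands that can be handled one at a time.
F(w) = w**3/12 - w**2/4 + 5*w/4 is an antiderivative of f.
Check: d/dw[w**3/12 - w**2/4 + 5*w/4] = w**2/4 - w/2 + 5/4 = f(w).
F(7/2) = 469/96; F(-1/2) = -67/96.
Integral = F(7/2) - F(-1/2) = 67/12.

Antiderivative: F(w) = w**3/12 - w**2/4 + 5*w/4; value = 67/12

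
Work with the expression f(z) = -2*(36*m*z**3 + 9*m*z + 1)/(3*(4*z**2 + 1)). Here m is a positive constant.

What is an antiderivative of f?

Check any antiderivative F(z) by computing F'(z) and comparing it with f(z).
Check: d/dz[-3*m*z**2 - atan(2*z)/3] = (-72*m*z**3 - 18*m*z - 2)/(12*z**2 + 3), which equals f(z).

An antiderivative is F(z) = -3*m*z**2 - atan(2*z)/3.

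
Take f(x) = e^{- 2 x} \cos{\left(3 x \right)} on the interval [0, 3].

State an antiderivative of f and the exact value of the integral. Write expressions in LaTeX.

Antiderivative: F(x) = \frac{\left(3 \sin{\left(3 x \right)} - 2 \cos{\left(3 x \right)}\right) e^{- 2 x}}{13}; value = \frac{3 \sin{\left(9 \right)}}{13 e^{6}} - \frac{2 \cos{\left(9 \right)}}{13 e^{6}} + \frac{2}{13}

Recover f(x) by differentiating a candidate F(x); any mismatch rules it out.
F(x) = \frac{\left(3 \sin{\left(3 x \right)} - 2 \cos{\left(3 x \right)}\right) e^{- 2 x}}{13} is an antiderivative of f.
Check: d/dx[\frac{\left(3 \sin{\left(3 x \right)} - 2 \cos{\left(3 x \right)}\right) e^{- 2 x}}{13}] = e^{- 2 x} \cos{\left(3 x \right)} = f(x).
F(3) = \frac{3 \sin{\left(9 \right)}}{13 e^{6}} - \frac{2 \cos{\left(9 \right)}}{13 e^{6}}; F(0) = - \frac{2}{13}.
Integral = F(3) - F(0) = \frac{3 \sin{\left(9 \right)}}{13 e^{6}} - \frac{2 \cos{\left(9 \right)}}{13 e^{6}} + \frac{2}{13}.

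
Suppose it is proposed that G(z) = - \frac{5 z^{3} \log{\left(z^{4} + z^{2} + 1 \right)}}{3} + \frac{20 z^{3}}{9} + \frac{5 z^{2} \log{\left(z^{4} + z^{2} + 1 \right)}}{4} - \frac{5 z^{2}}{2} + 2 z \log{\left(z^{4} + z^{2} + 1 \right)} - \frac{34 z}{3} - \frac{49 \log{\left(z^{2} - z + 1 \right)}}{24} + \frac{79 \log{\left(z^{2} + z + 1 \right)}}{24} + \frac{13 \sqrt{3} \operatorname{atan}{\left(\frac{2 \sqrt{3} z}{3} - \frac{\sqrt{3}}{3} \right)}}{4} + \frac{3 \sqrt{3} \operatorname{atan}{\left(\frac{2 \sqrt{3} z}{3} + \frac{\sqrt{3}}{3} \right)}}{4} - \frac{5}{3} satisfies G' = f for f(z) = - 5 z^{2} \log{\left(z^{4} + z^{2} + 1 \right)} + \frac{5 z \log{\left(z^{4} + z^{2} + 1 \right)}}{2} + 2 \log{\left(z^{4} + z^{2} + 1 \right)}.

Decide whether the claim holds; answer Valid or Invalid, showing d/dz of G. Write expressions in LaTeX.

d/dz[G] = - 5 z^{2} \log{\left(z^{4} + z^{2} + 1 \right)} + \frac{5 z \log{\left(z^{4} + z^{2} + 1 \right)}}{2} + 2 \log{\left(z^{4} + z^{2} + 1 \right)}
This equals f(z) exactly, so the claim holds.

Valid - the claim checks out under differentiation.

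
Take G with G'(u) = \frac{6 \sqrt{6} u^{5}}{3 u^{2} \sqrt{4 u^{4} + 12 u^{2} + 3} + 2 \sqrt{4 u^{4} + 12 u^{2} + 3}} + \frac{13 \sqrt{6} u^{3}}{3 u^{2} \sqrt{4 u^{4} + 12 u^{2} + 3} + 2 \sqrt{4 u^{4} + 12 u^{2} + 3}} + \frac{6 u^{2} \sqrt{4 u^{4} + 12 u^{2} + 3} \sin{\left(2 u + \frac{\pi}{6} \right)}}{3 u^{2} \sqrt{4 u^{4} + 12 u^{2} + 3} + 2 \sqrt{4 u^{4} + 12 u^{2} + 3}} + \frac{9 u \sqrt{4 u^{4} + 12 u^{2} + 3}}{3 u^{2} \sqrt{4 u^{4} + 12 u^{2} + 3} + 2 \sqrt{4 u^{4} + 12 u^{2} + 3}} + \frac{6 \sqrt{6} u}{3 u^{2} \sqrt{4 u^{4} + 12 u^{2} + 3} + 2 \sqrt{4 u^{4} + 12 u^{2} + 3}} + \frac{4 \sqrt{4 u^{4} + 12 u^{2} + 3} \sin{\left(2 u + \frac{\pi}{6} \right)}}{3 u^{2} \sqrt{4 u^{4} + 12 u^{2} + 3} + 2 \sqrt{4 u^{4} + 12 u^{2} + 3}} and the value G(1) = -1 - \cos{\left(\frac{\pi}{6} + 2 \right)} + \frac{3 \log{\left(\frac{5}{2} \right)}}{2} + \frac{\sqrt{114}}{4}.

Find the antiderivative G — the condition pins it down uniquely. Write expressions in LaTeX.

G(u) = - \frac{- \sqrt{6} \sqrt{4 u^{4} + 12 u^{2} + 3} - 6 \log{\left(\frac{3 u^{2}}{2} + 1 \right)} + 4 \cos{\left(2 u + \frac{\pi}{6} \right)} + 4}{4}

The integrand splits into summands that can be handled one at a time.
A general antiderivative is \frac{3 \sqrt{\frac{2 u^{4}}{3} + 2 u^{2} + \frac{1}{2}}}{2} + \frac{3 \log{\left(\frac{3 u^{2}}{2} + 1 \right)}}{2} - \cos{\left(2 u + \frac{\pi}{6} \right)} + C.
The condition gives C = -1 - \cos{\left(\frac{\pi}{6} + 2 \right)} + \frac{3 \log{\left(\frac{5}{2} \right)}}{2} + \frac{\sqrt{114}}{4} - (- \cos{\left(\frac{\pi}{6} + 2 \right)} + \frac{3 \log{\left(\frac{5}{2} \right)}}{2} + \frac{\sqrt{114}}{4}) = -1.
So G(u) = - \frac{- \sqrt{6} \sqrt{4 u^{4} + 12 u^{2} + 3} - 6 \log{\left(\frac{3 u^{2}}{2} + 1 \right)} + 4 \cos{\left(2 u + \frac{\pi}{6} \right)} + 4}{4}.
Check: d/du[- \frac{- \sqrt{6} \sqrt{4 u^{4} + 12 u^{2} + 3} - 6 \log{\left(\frac{3 u^{2}}{2} + 1 \right)} + 4 \cos{\left(2 u + \frac{\pi}{6} \right)} + 4}{4}] = \frac{6 \sqrt{6} u^{5} + 13 \sqrt{6} u^{3} + 6 u^{2} \sqrt{4 u^{4} + 12 u^{2} + 3} \sin{\left(2 u + \frac{\pi}{6} \right)} + 9 u \sqrt{4 u^{4} + 12 u^{2} + 3} + 6 \sqrt{6} u + 4 \sqrt{4 u^{4} + 12 u^{2} + 3} \sin{\left(2 u + \frac{\pi}{6} \right)}}{3 u^{2} \sqrt{4 u^{4} + 12 u^{2} + 3} + 2 \sqrt{4 u^{4} + 12 u^{2} + 3}}, which equals G'(u).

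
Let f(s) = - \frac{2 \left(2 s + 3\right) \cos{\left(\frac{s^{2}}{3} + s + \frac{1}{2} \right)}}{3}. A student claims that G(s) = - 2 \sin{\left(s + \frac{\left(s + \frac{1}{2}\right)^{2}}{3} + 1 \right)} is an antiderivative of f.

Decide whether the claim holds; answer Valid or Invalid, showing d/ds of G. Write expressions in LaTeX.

d/ds[G] = - \frac{4 s \cos{\left(\frac{s^{2}}{3} + \frac{4 s}{3} + \frac{13}{12} \right)}}{3} - \frac{8 \cos{\left(\frac{s^{2}}{3} + \frac{4 s}{3} + \frac{13}{12} \right)}}{3}
d/ds[G] - f(s) = \frac{4 s \cos{\left(\frac{s^{2}}{3} + s + \frac{1}{2} \right)}}{3} - \frac{4 s \cos{\left(\frac{s^{2}}{3} + \frac{4 s}{3} + \frac{13}{12} \right)}}{3} + 2 \cos{\left(\frac{s^{2}}{3} + s + \frac{1}{2} \right)} - \frac{8 \cos{\left(\frac{s^{2}}{3} + \frac{4 s}{3} + \frac{13}{12} \right)}}{3} != 0.

Invalid: d/ds[G] - f = \frac{4 s \cos{\left(\frac{s^{2}}{3} + s + \frac{1}{2} \right)}}{3} - \frac{4 s \cos{\left(\frac{s^{2}}{3} + \frac{4 s}{3} + \frac{13}{12} \right)}}{3} + 2 \cos{\left(\frac{s^{2}}{3} + s + \frac{1}{2} \right)} - \frac{8 \cos{\left(\frac{s^{2}}{3} + \frac{4 s}{3} + \frac{13}{12} \right)}}{3}, which is not 0.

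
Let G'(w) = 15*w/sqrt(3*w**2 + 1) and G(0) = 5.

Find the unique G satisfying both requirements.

The substitution u = 3*w**2 + 1 works: G'(w) is exactly (dG/du)*(du/dw) for that inner function.
A general antiderivative is 5*sqrt(3*w**2 + 1) + C.
The condition gives C = 5 - (5) = 0.
So G(w) = 5*sqrt(3*w**2 + 1).
Check: d/dw[5*sqrt(3*w**2 + 1)] = 15*w/sqrt(3*w**2 + 1) = G'(w).

G(w) = 5*sqrt(3*w**2 + 1)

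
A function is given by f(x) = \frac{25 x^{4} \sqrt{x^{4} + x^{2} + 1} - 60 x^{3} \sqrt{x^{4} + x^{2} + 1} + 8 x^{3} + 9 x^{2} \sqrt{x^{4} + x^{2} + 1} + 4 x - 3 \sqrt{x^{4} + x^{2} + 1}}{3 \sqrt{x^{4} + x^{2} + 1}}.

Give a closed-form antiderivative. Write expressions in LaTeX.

An antiderivative is F(x) = \frac{5 x^{5}}{3} - 5 x^{4} + x^{3} - x + \frac{4 \sqrt{x^{4} + x^{2} + 1}}{3}.

Any candidate F(x) must reproduce f(x) exactly when differentiated.
Check: d/dx[\frac{5 x^{5}}{3} - 5 x^{4} + x^{3} - x + \frac{4 \sqrt{x^{4} + x^{2} + 1}}{3}] = \frac{25 x^{4} \sqrt{x^{4} + x^{2} + 1} - 60 x^{3} \sqrt{x^{4} + x^{2} + 1} + 8 x^{3} + 9 x^{2} \sqrt{x^{4} + x^{2} + 1} + 4 x - 3 \sqrt{x^{4} + x^{2} + 1}}{3 \sqrt{x^{4} + x^{2} + 1}} = f(x).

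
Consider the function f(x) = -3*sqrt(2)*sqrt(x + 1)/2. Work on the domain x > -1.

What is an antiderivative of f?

A first test for any F(x): its x-derivative must equal f(x) identically.
Check: d/dx[-sqrt(2)*(x + 1)**(3/2)] = -3*sqrt(2)*sqrt(x + 1)/2 = f(x).

An antiderivative is F(x) = -sqrt(2)*(x + 1)**(3/2).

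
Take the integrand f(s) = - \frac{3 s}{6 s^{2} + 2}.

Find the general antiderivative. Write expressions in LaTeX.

The substitution u = s^{2} + \frac{1}{3} works: f is exactly (dF/du)*(du/ds) for that inner function.
Check: d/ds[- \frac{\log{\left(s^{2} + \frac{1}{3} \right)}}{4}] = - \frac{3 s}{6 s^{2} + 2} = f(s).

F(s) = - \frac{\log{\left(s^{2} + \frac{1}{3} \right)}}{4} + C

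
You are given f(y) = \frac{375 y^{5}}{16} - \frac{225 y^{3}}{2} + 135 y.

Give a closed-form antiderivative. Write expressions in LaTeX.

The substitution u = \frac{5 y^{2}}{4} - 3 works: f is exactly (dF/du)*(du/dy) for that inner function.
Check: d/dy[\frac{125 y^{6}}{32} - \frac{225 y^{4}}{8} + \frac{135 y^{2}}{2}] = \frac{375 y^{5}}{16} - \frac{225 y^{3}}{2} + 135 y = f(y).

An antiderivative is F(y) = \frac{125 y^{6}}{32} - \frac{225 y^{4}}{8} + \frac{135 y^{2}}{2}.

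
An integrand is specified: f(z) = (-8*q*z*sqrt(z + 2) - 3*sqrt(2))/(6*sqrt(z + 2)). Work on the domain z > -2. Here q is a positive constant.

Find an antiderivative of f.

A candidate is checked by its d/dz: the result must match f(z).
Check: d/dz[sqrt(2)*(-2*sqrt(2)*q*z**2 - 6*sqrt(z + 2))/6] = (-8*q*z*sqrt(z + 2) - 3*sqrt(2))/(6*sqrt(z + 2)) = f(z).

An antiderivative is F(z) = sqrt(2)*(-2*sqrt(2)*q*z**2 - 6*sqrt(z + 2))/6.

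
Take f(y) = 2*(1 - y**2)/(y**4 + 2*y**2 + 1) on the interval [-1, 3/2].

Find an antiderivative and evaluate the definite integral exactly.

Antiderivative: F(y) = 4*y/(2*y**2 + 2); value = 25/13

Recognize the product-rule pattern: f = u'v + uv' with u = 4*y, v = 1/(2*y**2 + 2), so integration by parts undoes it.
F(y) = 4*y/(2*y**2 + 2) is an antiderivative of f.
Check: d/dy[4*y/(2*y**2 + 2)] = (2 - 2*y**2)/(y**4 + 2*y**2 + 1), which equals f(y).
F(3/2) = 12/13; F(-1) = -1.
Integral = F(3/2) - F(-1) = 25/13.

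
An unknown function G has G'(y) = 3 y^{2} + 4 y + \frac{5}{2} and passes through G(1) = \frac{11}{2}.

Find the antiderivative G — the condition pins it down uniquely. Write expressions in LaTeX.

The integrand splits into summands that can be handled one at a time.
A general antiderivative is y^{3} + 2 y^{2} + \frac{5 y}{2} + C.
The condition gives C = \frac{11}{2} - (\frac{11}{2}) = 0.
So G(y) = y^{3} + 2 y^{2} + \frac{5 y}{2}.
Check: d/dy[y^{3} + 2 y^{2} + \frac{5 y}{2}] = 3 y^{2} + 4 y + \frac{5}{2} = G'(y).

G(y) = y^{3} + 2 y^{2} + \frac{5 y}{2}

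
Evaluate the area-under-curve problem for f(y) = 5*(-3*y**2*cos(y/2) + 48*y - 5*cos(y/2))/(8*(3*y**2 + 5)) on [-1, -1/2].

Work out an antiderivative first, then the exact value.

Antiderivative: F(y) = 5*(4*log(3*y**2/2 + 5/2) - sin(y/2))/4; value = -5*log(4) - 5*sin(1/2)/4 + 5*sin(1/4)/4 + 5*log(23/8)

Recover f(y) by differentiating a candidate F(y); any mismatch rules it out.
F(y) = 5*(4*log(3*y**2/2 + 5/2) - sin(y/2))/4 is an antiderivative of f.
Check: d/dy[5*(4*log(3*y**2/2 + 5/2) - sin(y/2))/4] = (-15*y**2*cos(y/2) + 240*y - 25*cos(y/2))/(24*y**2 + 40), which equals f(y).
F(-1/2) = 5*sin(1/4)/4 + 5*log(23/8); F(-1) = 5*sin(1/2)/4 + 5*log(4).
Integral = F(-1/2) - F(-1) = -5*log(4) - 5*sin(1/2)/4 + 5*sin(1/4)/4 + 5*log(23/8).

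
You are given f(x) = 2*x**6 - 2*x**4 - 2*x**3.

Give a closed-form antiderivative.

The integrand splits into summands that can be handled one at a time.
Check: d/dx[x**4*(20*x**3 - 28*x - 35)/70] = 2*x**6 - 2*x**4 - 2*x**3 = f(x).

An antiderivative is F(x) = x**4*(20*x**3 - 28*x - 35)/70.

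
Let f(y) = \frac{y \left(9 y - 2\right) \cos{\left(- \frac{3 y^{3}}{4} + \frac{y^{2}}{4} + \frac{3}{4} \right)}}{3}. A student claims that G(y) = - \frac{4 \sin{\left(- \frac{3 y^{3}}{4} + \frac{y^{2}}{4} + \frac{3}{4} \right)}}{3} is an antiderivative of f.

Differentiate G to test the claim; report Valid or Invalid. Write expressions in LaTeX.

d/dy[G] = 3 y^{2} \cos{\left(- \frac{3 y^{3}}{4} + \frac{y^{2}}{4} + \frac{3}{4} \right)} - \frac{2 y \cos{\left(- \frac{3 y^{3}}{4} + \frac{y^{2}}{4} + \frac{3}{4} \right)}}{3}
This equals f(y) exactly, so the claim holds.

Valid. The derivative of G reproduces f.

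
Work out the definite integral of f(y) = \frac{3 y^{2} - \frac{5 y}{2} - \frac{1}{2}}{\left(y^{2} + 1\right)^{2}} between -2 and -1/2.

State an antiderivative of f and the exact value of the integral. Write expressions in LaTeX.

Antiderivative: F(y) = - \frac{7 y}{4 y^{2} + 4} + \frac{5 \operatorname{atan}{\left(y \right)}}{4} + \frac{5}{4 y^{2} + 4}; value = - \frac{5 \operatorname{atan}{\left(\frac{1}{2} \right)}}{4} + \frac{3}{4} + \frac{5 \operatorname{atan}{\left(2 \right)}}{4}

Recover f(y) by differentiating a candidate F(y); any mismatch rules it out.
F(y) = - \frac{7 y}{4 y^{2} + 4} + \frac{5 \operatorname{atan}{\left(y \right)}}{4} + \frac{5}{4 y^{2} + 4} is an antiderivative of f.
Check: d/dy[- \frac{7 y}{4 y^{2} + 4} + \frac{5 \operatorname{atan}{\left(y \right)}}{4} + \frac{5}{4 y^{2} + 4}] = \frac{6 y^{2} - 5 y - 1}{2 y^{4} + 4 y^{2} + 2}, which equals f(y).
F(-1/2) = \frac{17}{10} - \frac{5 \operatorname{atan}{\left(\frac{1}{2} \right)}}{4}; F(-2) = \frac{19}{20} - \frac{5 \operatorname{atan}{\left(2 \right)}}{4}.
Integral = F(-1/2) - F(-2) = - \frac{5 \operatorname{atan}{\left(\frac{1}{2} \right)}}{4} + \frac{3}{4} + \frac{5 \operatorname{atan}{\left(2 \right)}}{4}.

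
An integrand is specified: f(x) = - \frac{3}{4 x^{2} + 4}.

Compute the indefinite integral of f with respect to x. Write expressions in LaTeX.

For F(x) to be correct the identity F'(x) - f(x) = 0 must hold.
Check: d/dx[- \frac{3 \operatorname{atan}{\left(x \right)}}{4}] = - \frac{3}{4 x^{2} + 4} = f(x).

F(x) = - \frac{3 \operatorname{atan}{\left(x \right)}}{4} + C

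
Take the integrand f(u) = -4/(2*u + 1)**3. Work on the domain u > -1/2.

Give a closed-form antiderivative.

A first test for any F(u): its u-derivative must equal f(u) identically.
Check: d/du[1/(4*u**2 + 4*u + 1)] = -4/(8*u**3 + 12*u**2 + 6*u + 1), which equals f(u).

An antiderivative is F(u) = 1/(4*u**2 + 4*u + 1).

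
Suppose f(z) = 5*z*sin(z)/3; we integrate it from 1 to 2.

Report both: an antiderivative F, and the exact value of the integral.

Antiderivative: F(z) = 5*(-z*cos(z) + sin(z))/3; value = -5*sin(1)/3 + 5*cos(1)/3 - 10*cos(2)/3 + 5*sin(2)/3

A first test for any F(z): its z-derivative must equal f(z) identically.
F(z) = 5*(-z*cos(z) + sin(z))/3 is an antiderivative of f.
Check: d/dz[5*(-z*cos(z) + sin(z))/3] = 5*z*sin(z)/3 = f(z).
F(2) = -10*cos(2)/3 + 5*sin(2)/3; F(1) = -5*cos(1)/3 + 5*sin(1)/3.
Integral = F(2) - F(1) = -5*sin(1)/3 + 5*cos(1)/3 - 10*cos(2)/3 + 5*sin(2)/3.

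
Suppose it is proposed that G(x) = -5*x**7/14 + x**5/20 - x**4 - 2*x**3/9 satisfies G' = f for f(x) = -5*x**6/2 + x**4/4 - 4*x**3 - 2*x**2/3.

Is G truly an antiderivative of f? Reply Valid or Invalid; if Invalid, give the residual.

d/dx[G] = -5*x**6/2 + x**4/4 - 4*x**3 - 2*x**2/3
This equals f(x) exactly, so the claim holds.

Valid - differentiating G returns exactly f.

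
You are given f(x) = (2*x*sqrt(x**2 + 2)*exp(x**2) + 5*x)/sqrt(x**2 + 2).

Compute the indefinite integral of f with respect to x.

Since d/dx undoes antidifferentiation here, F'(x) = f(x) is required of F(x).
Check: d/dx[5*sqrt(x**2 + 2) + exp(x**2)] = (2*x*sqrt(x**2 + 2)*exp(x**2) + 5*x)/sqrt(x**2 + 2) = f(x).

F(x) = 5*sqrt(x**2 + 2) + exp(x**2) + C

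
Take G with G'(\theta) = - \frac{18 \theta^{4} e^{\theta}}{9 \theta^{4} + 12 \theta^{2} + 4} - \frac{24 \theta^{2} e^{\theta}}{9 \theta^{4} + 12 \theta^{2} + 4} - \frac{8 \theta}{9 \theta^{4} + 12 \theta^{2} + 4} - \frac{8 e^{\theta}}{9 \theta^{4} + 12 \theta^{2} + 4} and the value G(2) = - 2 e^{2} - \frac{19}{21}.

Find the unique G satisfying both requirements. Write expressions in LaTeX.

The integrand splits into summands that can be handled one at a time.
A general antiderivative is - 2 e^{\theta} + \frac{4}{3 \left(3 \theta^{2} + 2\right)} + C.
The condition gives C = - 2 e^{2} - \frac{19}{21} - (\frac{2}{21} - 2 e^{2}) = -1.
So G(\theta) = - 2 e^{\theta} - 1 + \frac{4}{9 \theta^{2} + 6}.
Check: d/d\theta[- 2 e^{\theta} - 1 + \frac{4}{9 \theta^{2} + 6}] = \frac{- 18 \theta^{4} e^{\theta} - 24 \theta^{2} e^{\theta} - 8 \theta - 8 e^{\theta}}{9 \theta^{4} + 12 \theta^{2} + 4}, which equals G'(\theta).

G(\theta) = - 2 e^{\theta} - 1 + \frac{4}{9 \theta^{2} + 6}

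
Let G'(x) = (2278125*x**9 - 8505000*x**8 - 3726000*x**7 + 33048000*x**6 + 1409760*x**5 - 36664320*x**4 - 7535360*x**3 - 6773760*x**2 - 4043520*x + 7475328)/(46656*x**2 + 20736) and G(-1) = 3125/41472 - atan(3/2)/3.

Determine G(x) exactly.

G(x) = 3125*x**8/512 - 625*x**7/24 - 1625*x**6/96 + 8525*x**5/54 + 24415*x**4/1296 - 3410*x**3/9 - 195*x**2/2 + 360*x + atan(3*x/2)/3 + 405/2

Whatever form G(x) takes, its d/dx must return the stated G'(x).
A general antiderivative is 5*(5*x**2/4 - 4*x/3 - 3)**4/2 + atan(3*x/2)/3 + C.
The condition gives C = 3125/41472 - atan(3/2)/3 - (3125/41472 - atan(3/2)/3) = 0.
So G(x) = 3125*x**8/512 - 625*x**7/24 - 1625*x**6/96 + 8525*x**5/54 + 24415*x**4/1296 - 3410*x**3/9 - 195*x**2/2 + 360*x + atan(3*x/2)/3 + 405/2.
Check: d/dx[3125*x**8/512 - 625*x**7/24 - 1625*x**6/96 + 8525*x**5/54 + 24415*x**4/1296 - 3410*x**3/9 - 195*x**2/2 + 360*x + atan(3*x/2)/3 + 405/2] = (2278125*x**9 - 8505000*x**8 - 3726000*x**7 + 33048000*x**6 + 1409760*x**5 - 36664320*x**4 - 7535360*x**3 - 6773760*x**2 - 4043520*x + 7475328)/(46656*x**2 + 20736) = G'(x).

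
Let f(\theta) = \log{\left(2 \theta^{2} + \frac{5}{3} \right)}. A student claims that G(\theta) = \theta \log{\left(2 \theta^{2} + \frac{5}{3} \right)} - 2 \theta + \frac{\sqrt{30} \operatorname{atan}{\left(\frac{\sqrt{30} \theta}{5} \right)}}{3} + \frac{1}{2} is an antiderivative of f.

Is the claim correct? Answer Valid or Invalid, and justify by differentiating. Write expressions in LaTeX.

d/d\theta[G] = \log{\left(2 \theta^{2} + \frac{5}{3} \right)}
This equals f(\theta) exactly, so the claim holds.

Valid: G'(\theta) = f(\theta).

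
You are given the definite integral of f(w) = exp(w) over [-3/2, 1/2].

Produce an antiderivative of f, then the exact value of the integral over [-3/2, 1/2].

Antiderivative: F(w) = exp(w); value = -exp(-3/2) + exp(1/2)

A first test for any F(w): its w-derivative must equal f(w) identically.
F(w) = exp(w) is an antiderivative of f.
Check: d/dw[exp(w)] = exp(w) = f(w).
F(1/2) = exp(1/2); F(-3/2) = exp(-3/2).
Integral = F(1/2) - F(-3/2) = -exp(-3/2) + exp(1/2).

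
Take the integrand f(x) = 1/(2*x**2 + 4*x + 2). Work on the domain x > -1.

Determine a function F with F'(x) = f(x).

An antiderivative is F(x) = -1/(2*(x + 1)).

Differentiate the proposed F(x) back; it has to land on f(x) exactly.
Check: d/dx[-1/(2*(x + 1))] = 1/(2*x**2 + 4*x + 2) = f(x).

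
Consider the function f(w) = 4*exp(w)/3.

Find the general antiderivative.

F(w) = 4*exp(w)/3 + C

An antiderivative F(w) passes only if d/dw[F] lands on f(w) exactly.
Check: d/dw[4*exp(w)/3] = 4*exp(w)/3 = f(w).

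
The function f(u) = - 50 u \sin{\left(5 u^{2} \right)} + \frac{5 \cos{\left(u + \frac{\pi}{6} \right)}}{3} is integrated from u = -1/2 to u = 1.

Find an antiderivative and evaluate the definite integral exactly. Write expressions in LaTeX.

Antiderivative: F(u) = \frac{5 \sin{\left(u + \frac{\pi}{6} \right)}}{3} + 5 \cos{\left(5 u^{2} \right)}; value = - 5 \cos{\left(\frac{5}{4} \right)} - \frac{5 \cos{\left(\frac{1}{2} + \frac{\pi}{3} \right)}}{3} + 5 \cos{\left(5 \right)} + \frac{5 \sin{\left(\frac{\pi}{6} + 1 \right)}}{3}

The integrand splits into summands that can be handled one at a time.
F(u) = \frac{5 \sin{\left(u + \frac{\pi}{6} \right)}}{3} + 5 \cos{\left(5 u^{2} \right)} is an antiderivative of f.
Check: d/du[\frac{5 \sin{\left(u + \frac{\pi}{6} \right)}}{3} + 5 \cos{\left(5 u^{2} \right)}] = - 50 u \sin{\left(5 u^{2} \right)} + \frac{5 \cos{\left(u + \frac{\pi}{6} \right)}}{3} = f(u).
F(1) = 5 \cos{\left(5 \right)} + \frac{5 \sin{\left(\frac{\pi}{6} + 1 \right)}}{3}; F(-1/2) = \frac{5 \cos{\left(\frac{1}{2} + \frac{\pi}{3} \right)}}{3} + 5 \cos{\left(\frac{5}{4} \right)}.
Integral = F(1) - F(-1/2) = - 5 \cos{\left(\frac{5}{4} \right)} - \frac{5 \cos{\left(\frac{1}{2} + \frac{\pi}{3} \right)}}{3} + 5 \cos{\left(5 \right)} + \frac{5 \sin{\left(\frac{\pi}{6} + 1 \right)}}{3}.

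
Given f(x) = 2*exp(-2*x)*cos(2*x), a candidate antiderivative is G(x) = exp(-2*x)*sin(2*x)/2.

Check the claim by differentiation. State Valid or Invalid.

d/dx[G] = (-sin(2*x) + cos(2*x))*exp(-2*x)
d/dx[G] - f(x) = (-sin(2*x) - cos(2*x))*exp(-2*x) != 0.

Invalid: d/dx[G] - f = (-sin(2*x) - cos(2*x))*exp(-2*x), which is not 0.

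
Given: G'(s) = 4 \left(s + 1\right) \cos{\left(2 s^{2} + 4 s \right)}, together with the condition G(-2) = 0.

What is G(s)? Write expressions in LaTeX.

G(s) = \sin{\left(2 s^{2} + 4 s \right)}

The substitution u = 2 s^{2} + 4 s works: G'(s) is exactly (dG/du)*(du/ds) for that inner function.
A general antiderivative is \sin{\left(2 s^{2} + 4 s \right)} + C.
The condition gives C = 0 - (0) = 0.
So G(s) = \sin{\left(2 s^{2} + 4 s \right)}.
Check: d/ds[\sin{\left(2 s^{2} + 4 s \right)}] = 4 s \cos{\left(2 s^{2} + 4 s \right)} + 4 \cos{\left(2 s^{2} + 4 s \right)}, which equals G'(s).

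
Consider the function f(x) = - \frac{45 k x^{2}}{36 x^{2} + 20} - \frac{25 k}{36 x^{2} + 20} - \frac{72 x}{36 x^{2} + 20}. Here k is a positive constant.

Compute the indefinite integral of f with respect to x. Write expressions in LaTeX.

The integrand splits into summands that can be handled one at a time.
Check: d/dx[\frac{- 5 k x - 4 \log{\left(3 x^{2} + \frac{5}{3} \right)}}{4}] = \frac{- 45 k x^{2} - 25 k - 72 x}{36 x^{2} + 20}, which equals f(x).

F(x) = \frac{- 5 k x - 4 \log{\left(3 x^{2} + \frac{5}{3} \right)}}{4} + C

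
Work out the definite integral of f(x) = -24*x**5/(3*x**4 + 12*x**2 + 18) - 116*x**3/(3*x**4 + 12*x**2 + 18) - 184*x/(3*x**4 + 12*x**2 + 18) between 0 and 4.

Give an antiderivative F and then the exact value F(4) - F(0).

Integrate term by term and add the pieces.
F(x) = (-48*x**2 - 20*log(x**4/2 + 2*x**2 + 3) - 3)/12 is an antiderivative of f.
Check: d/dx[(-48*x**2 - 20*log(x**4/2 + 2*x**2 + 3) - 3)/12] = (-24*x**5 - 116*x**3 - 184*x)/(3*x**4 + 12*x**2 + 18), which equals f(x).
F(4) = -257/4 - 5*log(163)/3; F(0) = -5*log(3)/3 - 1/4.
Integral = F(4) - F(0) = -64 - 5*log(163)/3 + 5*log(3)/3.

Antiderivative: F(x) = (-48*x**2 - 20*log(x**4/2 + 2*x**2 + 3) - 3)/12; value = -64 - 5*log(163)/3 + 5*log(3)/3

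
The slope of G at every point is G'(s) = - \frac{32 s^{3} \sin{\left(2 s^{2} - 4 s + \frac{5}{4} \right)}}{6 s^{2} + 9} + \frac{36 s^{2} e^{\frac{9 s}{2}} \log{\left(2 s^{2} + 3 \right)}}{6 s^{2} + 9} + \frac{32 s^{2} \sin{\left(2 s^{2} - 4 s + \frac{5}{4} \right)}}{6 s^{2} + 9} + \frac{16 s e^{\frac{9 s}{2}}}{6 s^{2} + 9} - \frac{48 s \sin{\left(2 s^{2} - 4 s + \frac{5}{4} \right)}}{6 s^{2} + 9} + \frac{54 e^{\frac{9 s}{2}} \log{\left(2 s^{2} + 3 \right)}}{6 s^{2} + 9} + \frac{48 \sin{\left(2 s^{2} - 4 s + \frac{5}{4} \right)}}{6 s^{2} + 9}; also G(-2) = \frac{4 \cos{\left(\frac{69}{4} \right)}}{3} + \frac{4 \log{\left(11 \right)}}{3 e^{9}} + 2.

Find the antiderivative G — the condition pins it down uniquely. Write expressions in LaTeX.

The integrand splits into summands that can be handled one at a time.
A general antiderivative is \frac{4 e^{\frac{9 s}{2}} \log{\left(2 s^{2} + 3 \right)}}{3} + \frac{4 \cos{\left(2 s^{2} - 4 s + \frac{5}{4} \right)}}{3} + C.
The condition gives C = \frac{4 \cos{\left(\frac{69}{4} \right)}}{3} + \frac{4 \log{\left(11 \right)}}{3 e^{9}} + 2 - (\frac{4 \cos{\left(\frac{69}{4} \right)}}{3} + \frac{4 \log{\left(11 \right)}}{3 e^{9}}) = 2.
So G(s) = \frac{4 e^{\frac{9 s}{2}} \log{\left(2 s^{2} + 3 \right)}}{3} + \frac{4 \cos{\left(2 s^{2} - 4 s + \frac{5}{4} \right)}}{3} + 2.
Check: d/ds[\frac{4 e^{\frac{9 s}{2}} \log{\left(2 s^{2} + 3 \right)}}{3} + \frac{4 \cos{\left(2 s^{2} - 4 s + \frac{5}{4} \right)}}{3} + 2] = \frac{- 32 s^{3} \sin{\left(2 s^{2} - 4 s + \frac{5}{4} \right)} + 36 s^{2} e^{\frac{9 s}{2}} \log{\left(2 s^{2} + 3 \right)} + 32 s^{2} \sin{\left(2 s^{2} - 4 s + \frac{5}{4} \right)} + 16 s e^{\frac{9 s}{2}} - 48 s \sin{\left(2 s^{2} - 4 s + \frac{5}{4} \right)} + 54 e^{\frac{9 s}{2}} \log{\left(2 s^{2} + 3 \right)} + 48 \sin{\left(2 s^{2} - 4 s + \frac{5}{4} \right)}}{6 s^{2} + 9}, which equals G'(s).

G(s) = \frac{4 e^{\frac{9 s}{2}} \log{\left(2 s^{2} + 3 \right)}}{3} + \frac{4 \cos{\left(2 s^{2} - 4 s + \frac{5}{4} \right)}}{3} + 2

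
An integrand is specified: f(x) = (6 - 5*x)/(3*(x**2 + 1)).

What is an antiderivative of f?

A first test for any F(x): its x-derivative must equal f(x) identically.
Check: d/dx[-5*log(x**2 + 1)/6 + 2*atan(x)] = (6 - 5*x)/(3*x**2 + 3), which equals f(x).

An antiderivative is F(x) = -5*log(x**2 + 1)/6 + 2*atan(x).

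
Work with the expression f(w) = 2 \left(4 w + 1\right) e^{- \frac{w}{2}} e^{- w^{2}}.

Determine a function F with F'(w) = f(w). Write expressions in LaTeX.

f matches the chain-rule pattern g'(h)*h' with inner function h(w) = - w^{2} - \frac{w}{2}; substituting u = h(w) collapses the integral.
Check: d/dw[- 4 e^{- w^{2} - \frac{w}{2}}] = \left(8 w + 2\right) e^{- \frac{w}{2}} e^{- w^{2}}, which equals f(w).

An antiderivative is F(w) = - 4 e^{- w^{2} - \frac{w}{2}}.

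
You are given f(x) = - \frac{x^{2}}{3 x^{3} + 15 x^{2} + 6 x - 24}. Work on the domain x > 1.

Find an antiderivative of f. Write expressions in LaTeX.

Factor the denominator (3 \left(x - 1\right) \left(x + 2\right) \left(x + 4\right)) and decompose: f = - \frac{8}{15 \left(x + 4\right)} + \frac{2}{9 \left(x + 2\right)} - \frac{1}{45 \left(x - 1\right)}; each piece integrates to a log, atan, or power term.
Check: d/dx[- \frac{\log{\left(x - 1 \right)}}{45} + \frac{2 \log{\left(x + 2 \right)}}{9} - \frac{8 \log{\left(x + 4 \right)}}{15}] = - \frac{x^{2}}{3 x^{3} + 15 x^{2} + 6 x - 24} = f(x).

An antiderivative is F(x) = - \frac{\log{\left(x - 1 \right)}}{45} + \frac{2 \log{\left(x + 2 \right)}}{9} - \frac{8 \log{\left(x + 4 \right)}}{15}.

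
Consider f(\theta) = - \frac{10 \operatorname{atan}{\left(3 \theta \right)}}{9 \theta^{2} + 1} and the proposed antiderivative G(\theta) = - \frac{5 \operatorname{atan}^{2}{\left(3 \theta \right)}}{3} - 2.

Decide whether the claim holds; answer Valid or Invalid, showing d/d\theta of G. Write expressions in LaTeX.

Valid - the claim checks out under differentiation.

d/d\theta[G] = - \frac{10 \operatorname{atan}{\left(3 \theta \right)}}{9 \theta^{2} + 1}
This equals f(\theta) exactly, so the claim holds.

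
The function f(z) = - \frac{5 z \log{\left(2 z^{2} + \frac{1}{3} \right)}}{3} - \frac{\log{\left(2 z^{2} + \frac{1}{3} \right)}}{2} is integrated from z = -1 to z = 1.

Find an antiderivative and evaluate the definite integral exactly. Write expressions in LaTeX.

Antiderivative: F(z) = - \frac{5 z^{2} \log{\left(2 z^{2} + \frac{1}{3} \right)}}{6} + \frac{5 z^{2}}{6} - \frac{z \log{\left(2 z^{2} + \frac{1}{3} \right)}}{2} + z - \frac{5 \log{\left(z^{2} + \frac{1}{6} \right)}}{36} - \frac{\sqrt{6} \operatorname{atan}{\left(\sqrt{6} z \right)}}{6}; value = - \frac{\sqrt{6} \operatorname{atan}{\left(\sqrt{6} \right)}}{3} - \log{\left(\frac{7}{3} \right)} + 2

Integrate term by term and add the pieces.
F(z) = - \frac{5 z^{2} \log{\left(2 z^{2} + \frac{1}{3} \right)}}{6} + \frac{5 z^{2}}{6} - \frac{z \log{\left(2 z^{2} + \frac{1}{3} \right)}}{2} + z - \frac{5 \log{\left(z^{2} + \frac{1}{6} \right)}}{36} - \frac{\sqrt{6} \operatorname{atan}{\left(\sqrt{6} z \right)}}{6} is an antiderivative of f.
Check: d/dz[- \frac{5 z^{2} \log{\left(2 z^{2} + \frac{1}{3} \right)}}{6} + \frac{5 z^{2}}{6} - \frac{z \log{\left(2 z^{2} + \frac{1}{3} \right)}}{2} + z - \frac{5 \log{\left(z^{2} + \frac{1}{6} \right)}}{36} - \frac{\sqrt{6} \operatorname{atan}{\left(\sqrt{6} z \right)}}{6}] = - \frac{5 z \log{\left(2 z^{2} + \frac{1}{3} \right)}}{3} - \frac{\log{\left(2 z^{2} + \frac{1}{3} \right)}}{2} = f(z).
F(1) = - \frac{4 \log{\left(\frac{7}{3} \right)}}{3} - \frac{\sqrt{6} \operatorname{atan}{\left(\sqrt{6} \right)}}{6} - \frac{5 \log{\left(\frac{7}{6} \right)}}{36} + \frac{11}{6}; F(-1) = - \frac{\log{\left(\frac{7}{3} \right)}}{3} - \frac{1}{6} - \frac{5 \log{\left(\frac{7}{6} \right)}}{36} + \frac{\sqrt{6} \operatorname{atan}{\left(\sqrt{6} \right)}}{6}.
Integral = F(1) - F(-1) = - \frac{\sqrt{6} \operatorname{atan}{\left(\sqrt{6} \right)}}{3} - \log{\left(\frac{7}{3} \right)} + 2.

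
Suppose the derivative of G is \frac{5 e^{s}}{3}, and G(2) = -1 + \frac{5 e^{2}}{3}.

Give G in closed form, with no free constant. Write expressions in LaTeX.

G(s) = \frac{5 e^{s} - 3}{3}

Whatever form G(s) takes, its d/ds must return the stated G'(s).
A general antiderivative is \frac{5 e^{s}}{3} + C.
The condition gives C = -1 + \frac{5 e^{2}}{3} - (\frac{5 e^{2}}{3}) = -1.
So G(s) = \frac{5 e^{s} - 3}{3}.
Check: d/ds[\frac{5 e^{s} - 3}{3}] = \frac{5 e^{s}}{3} = G'(s).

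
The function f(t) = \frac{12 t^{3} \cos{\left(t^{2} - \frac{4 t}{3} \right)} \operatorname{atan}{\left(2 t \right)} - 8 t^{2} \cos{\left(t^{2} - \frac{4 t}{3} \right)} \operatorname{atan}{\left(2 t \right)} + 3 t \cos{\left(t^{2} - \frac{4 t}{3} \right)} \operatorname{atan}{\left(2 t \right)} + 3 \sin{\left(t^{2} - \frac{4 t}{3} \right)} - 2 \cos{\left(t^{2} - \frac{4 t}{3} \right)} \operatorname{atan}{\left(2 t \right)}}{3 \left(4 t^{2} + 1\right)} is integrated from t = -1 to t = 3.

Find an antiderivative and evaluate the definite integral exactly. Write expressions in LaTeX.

Antiderivative: F(t) = \frac{\sin{\left(t^{2} - \frac{4 t}{3} \right)} \operatorname{atan}{\left(2 t \right)}}{2}; value = \frac{\sin{\left(5 \right)} \operatorname{atan}{\left(6 \right)}}{2} + \frac{\sin{\left(\frac{7}{3} \right)} \operatorname{atan}{\left(2 \right)}}{2}

f has the shape u'v + uv' for u = \frac{\operatorname{atan}{\left(2 t \right)}}{2} and v = \sin{\left(t^{2} - \frac{4 t}{3} \right)} — it is the derivative of the product u*v.
F(t) = \frac{\sin{\left(t^{2} - \frac{4 t}{3} \right)} \operatorname{atan}{\left(2 t \right)}}{2} is an antiderivative of f.
Check: d/dt[\frac{\sin{\left(t^{2} - \frac{4 t}{3} \right)} \operatorname{atan}{\left(2 t \right)}}{2}] = \frac{12 t^{3} \cos{\left(t^{2} - \frac{4 t}{3} \right)} \operatorname{atan}{\left(2 t \right)} - 8 t^{2} \cos{\left(t^{2} - \frac{4 t}{3} \right)} \operatorname{atan}{\left(2 t \right)} + 3 t \cos{\left(t^{2} - \frac{4 t}{3} \right)} \operatorname{atan}{\left(2 t \right)} + 3 \sin{\left(t^{2} - \frac{4 t}{3} \right)} - 2 \cos{\left(t^{2} - \frac{4 t}{3} \right)} \operatorname{atan}{\left(2 t \right)}}{12 t^{2} + 3}, which equals f(t).
F(3) = \frac{\sin{\left(5 \right)} \operatorname{atan}{\left(6 \right)}}{2}; F(-1) = - \frac{\sin{\left(\frac{7}{3} \right)} \operatorname{atan}{\left(2 \right)}}{2}.
Integral = F(3) - F(-1) = \frac{\sin{\left(5 \right)} \operatorname{atan}{\left(6 \right)}}{2} + \frac{\sin{\left(\frac{7}{3} \right)} \operatorname{atan}{\left(2 \right)}}{2}.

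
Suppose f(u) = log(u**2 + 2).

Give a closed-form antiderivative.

An antiderivative is F(u) = u*log(u**2 + 2) - 2*u + 2*sqrt(2)*atan(sqrt(2)*u/2).

Since d/du undoes antidifferentiation here, F'(u) = f(u) is required of F(u).
Check: d/du[u*log(u**2 + 2) - 2*u + 2*sqrt(2)*atan(sqrt(2)*u/2)] = log(u**2 + 2) = f(u).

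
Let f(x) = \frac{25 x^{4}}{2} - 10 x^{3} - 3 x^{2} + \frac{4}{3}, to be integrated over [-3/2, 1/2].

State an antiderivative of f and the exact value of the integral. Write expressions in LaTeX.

Integrate term by term and add the pieces.
F(x) = \frac{5 x^{5}}{2} - \frac{5 x^{4}}{2} - x^{3} + \frac{4 x}{3} is an antiderivative of f.
Check: d/dx[\frac{5 x^{5}}{2} - \frac{5 x^{4}}{2} - x^{3} + \frac{4 x}{3}] = \frac{25 x^{4}}{2} - 10 x^{3} - 3 x^{2} + \frac{4}{3} = f(x).
F(1/2) = \frac{89}{192}; F(-3/2) = - \frac{1937}{64}.
Integral = F(1/2) - F(-3/2) = \frac{1475}{48}.

Antiderivative: F(x) = \frac{5 x^{5}}{2} - \frac{5 x^{4}}{2} - x^{3} + \frac{4 x}{3}; value = \frac{1475}{48}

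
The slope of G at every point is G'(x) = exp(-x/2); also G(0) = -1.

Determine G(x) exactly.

Recover the given G'(x) by differentiating a candidate G(x); any mismatch rules it out.
A general antiderivative is -2*exp(-x/2) + C.
The condition gives C = -1 - (-2) = 1.
So G(x) = (exp(x/2) - 2)*exp(-x/2).
Check: d/dx[(exp(x/2) - 2)*exp(-x/2)] = exp(-x/2) = G'(x).

G(x) = (exp(x/2) - 2)*exp(-x/2)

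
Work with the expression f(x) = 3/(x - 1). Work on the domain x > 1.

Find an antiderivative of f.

An antiderivative F(x) passes only if d/dx[F] lands on f(x) exactly.
Check: d/dx[3*log(3*x/2 - 3/2)] = 3/(x - 1) = f(x).

An antiderivative is F(x) = 3*log(3*x/2 - 3/2).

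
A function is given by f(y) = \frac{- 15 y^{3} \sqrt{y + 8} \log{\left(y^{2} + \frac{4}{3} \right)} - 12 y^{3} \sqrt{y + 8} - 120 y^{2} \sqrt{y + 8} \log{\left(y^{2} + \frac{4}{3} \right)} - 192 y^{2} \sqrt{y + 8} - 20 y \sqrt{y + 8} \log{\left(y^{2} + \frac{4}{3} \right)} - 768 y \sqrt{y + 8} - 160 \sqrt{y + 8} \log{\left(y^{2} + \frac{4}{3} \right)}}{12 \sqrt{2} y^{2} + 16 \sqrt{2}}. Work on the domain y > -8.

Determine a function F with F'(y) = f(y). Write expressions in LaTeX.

f has the shape u'v + uv' for u = - 2 \left(\frac{y}{2} + 4\right)^{\frac{5}{2}} and v = \log{\left(y^{2} + \frac{4}{3} \right)} — it is the derivative of the product u*v.
Check: d/dy[- \frac{\sqrt{2} \left(y + 8\right)^{\frac{5}{2}} \log{\left(y^{2} + \frac{4}{3} \right)}}{4}] = \frac{- 15 \sqrt{2} y^{3} \sqrt{y + 8} \log{\left(y^{2} + \frac{4}{3} \right)} - 12 \sqrt{2} y^{3} \sqrt{y + 8} - 120 \sqrt{2} y^{2} \sqrt{y + 8} \log{\left(y^{2} + \frac{4}{3} \right)} - 192 \sqrt{2} y^{2} \sqrt{y + 8} - 20 \sqrt{2} y \sqrt{y + 8} \log{\left(y^{2} + \frac{4}{3} \right)} - 768 \sqrt{2} y \sqrt{y + 8} - 160 \sqrt{2} \sqrt{y + 8} \log{\left(y^{2} + \frac{4}{3} \right)}}{24 y^{2} + 32}, which equals f(y).

An antiderivative is F(y) = - \frac{\sqrt{2} \left(y + 8\right)^{\frac{5}{2}} \log{\left(y^{2} + \frac{4}{3} \right)}}{4}.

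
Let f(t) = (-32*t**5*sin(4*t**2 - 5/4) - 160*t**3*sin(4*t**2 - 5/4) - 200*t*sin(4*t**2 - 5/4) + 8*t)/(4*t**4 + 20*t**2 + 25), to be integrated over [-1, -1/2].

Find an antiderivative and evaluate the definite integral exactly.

Antiderivative: F(t) = cos(4*t**2 - 5/4) - 1/(t**2 + 5/2); value = -6/77 - cos(11/4) + cos(1/4)

Recover f(t) by differentiating a candidate F(t); any mismatch rules it out.
F(t) = cos(4*t**2 - 5/4) - 1/(t**2 + 5/2) is an antiderivative of f.
Check: d/dt[cos(4*t**2 - 5/4) - 1/(t**2 + 5/2)] = (-32*t**5*sin(4*t**2 - 5/4) - 160*t**3*sin(4*t**2 - 5/4) - 200*t*sin(4*t**2 - 5/4) + 8*t)/(4*t**4 + 20*t**2 + 25) = f(t).
F(-1/2) = -4/11 + cos(1/4); F(-1) = cos(11/4) - 2/7.
Integral = F(-1/2) - F(-1) = -6/77 - cos(11/4) + cos(1/4).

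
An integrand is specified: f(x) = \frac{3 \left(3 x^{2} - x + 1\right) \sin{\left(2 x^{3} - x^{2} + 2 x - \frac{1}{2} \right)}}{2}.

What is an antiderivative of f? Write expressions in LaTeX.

f matches the chain-rule pattern g'(h)*h' with inner function h(x) = 2 x^{3} - x^{2} + 2 x - \frac{1}{2}; substituting u = h(x) collapses the integral.
Check: d/dx[- \frac{3 \cos{\left(2 x^{3} - x^{2} + 2 x - \frac{1}{2} \right)}}{4}] = \frac{9 x^{2} \sin{\left(2 x^{3} - x^{2} + 2 x - \frac{1}{2} \right)}}{2} - \frac{3 x \sin{\left(2 x^{3} - x^{2} + 2 x - \frac{1}{2} \right)}}{2} + \frac{3 \sin{\left(2 x^{3} - x^{2} + 2 x - \frac{1}{2} \right)}}{2}, which equals f(x).

An antiderivative is F(x) = - \frac{3 \cos{\left(2 x^{3} - x^{2} + 2 x - \frac{1}{2} \right)}}{4}.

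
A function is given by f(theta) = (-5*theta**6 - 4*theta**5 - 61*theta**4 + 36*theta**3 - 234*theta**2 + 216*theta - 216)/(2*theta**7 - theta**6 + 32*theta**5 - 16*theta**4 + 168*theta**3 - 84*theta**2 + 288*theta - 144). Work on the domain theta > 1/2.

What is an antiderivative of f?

Whatever form F(theta) takes, F'(theta) = f(theta) is non-negotiable.
Check: d/dtheta[3*theta/(theta**2 + 6) - log(theta - 1/2)/2 - log(theta**2 + 4)] = (-5*theta**6 - 4*theta**5 - 61*theta**4 + 36*theta**3 - 234*theta**2 + 216*theta - 216)/(2*theta**7 - theta**6 + 32*theta**5 - 16*theta**4 + 168*theta**3 - 84*theta**2 + 288*theta - 144) = f(theta).

An antiderivative is F(theta) = 3*theta/(theta**2 + 6) - log(theta - 1/2)/2 - log(theta**2 + 4).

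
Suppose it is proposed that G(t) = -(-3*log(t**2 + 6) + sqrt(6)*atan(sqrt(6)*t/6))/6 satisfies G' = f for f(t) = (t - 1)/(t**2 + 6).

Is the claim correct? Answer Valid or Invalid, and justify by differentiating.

Valid - differentiating G returns exactly f.

d/dt[G] = (t - 1)/(t**2 + 6)
This equals f(t) exactly, so the claim holds.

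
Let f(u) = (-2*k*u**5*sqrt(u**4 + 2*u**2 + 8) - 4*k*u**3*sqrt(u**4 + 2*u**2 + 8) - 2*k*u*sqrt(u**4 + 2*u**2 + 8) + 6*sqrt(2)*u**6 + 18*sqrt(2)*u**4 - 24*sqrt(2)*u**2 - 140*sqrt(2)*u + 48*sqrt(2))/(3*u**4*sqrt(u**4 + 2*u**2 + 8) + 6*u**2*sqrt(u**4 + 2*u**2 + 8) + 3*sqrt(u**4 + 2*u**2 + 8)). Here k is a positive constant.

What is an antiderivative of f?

Differentiate the proposed F(u) back; it has to land on f(u) exactly.
Check: d/du[-(k*u**4 + k*u**2 - 6*sqrt(2)*u*sqrt(u**4 + 2*u**2 + 8) - 10*sqrt(2)*sqrt(u**4 + 2*u**2 + 8))/(3*(u**2 + 1))] = (-2*k*u**5*sqrt(u**4 + 2*u**2 + 8) - 4*k*u**3*sqrt(u**4 + 2*u**2 + 8) - 2*k*u*sqrt(u**4 + 2*u**2 + 8) + 6*sqrt(2)*u**6 + 18*sqrt(2)*u**4 - 24*sqrt(2)*u**2 - 140*sqrt(2)*u + 48*sqrt(2))/(3*u**4*sqrt(u**4 + 2*u**2 + 8) + 6*u**2*sqrt(u**4 + 2*u**2 + 8) + 3*sqrt(u**4 + 2*u**2 + 8)) = f(u).

An antiderivative is F(u) = -(k*u**4 + k*u**2 - 6*sqrt(2)*u*sqrt(u**4 + 2*u**2 + 8) - 10*sqrt(2)*sqrt(u**4 + 2*u**2 + 8))/(3*(u**2 + 1)).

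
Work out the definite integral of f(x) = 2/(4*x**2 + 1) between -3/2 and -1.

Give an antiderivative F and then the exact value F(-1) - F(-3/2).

Antiderivative: F(x) = atan(2*x); value = -atan(2) + atan(3)

Since d/dx undoes antidifferentiation here, F'(x) = f(x) is required of F(x).
F(x) = atan(2*x) is an antiderivative of f.
Check: d/dx[atan(2*x)] = 2/(4*x**2 + 1) = f(x).
F(-1) = -atan(2); F(-3/2) = -atan(3).
Integral = F(-1) - F(-3/2) = -atan(2) + atan(3).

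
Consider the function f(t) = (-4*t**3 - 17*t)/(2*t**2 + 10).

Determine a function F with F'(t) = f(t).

An antiderivative is F(t) = -(4*t**2 - 3*log(t**2/2 + 5/2) + 3)/4.

Recover f(t) by differentiating a candidate F(t); any mismatch rules it out.
Check: d/dt[-(4*t**2 - 3*log(t**2/2 + 5/2) + 3)/4] = (-4*t**3 - 17*t)/(2*t**2 + 10) = f(t).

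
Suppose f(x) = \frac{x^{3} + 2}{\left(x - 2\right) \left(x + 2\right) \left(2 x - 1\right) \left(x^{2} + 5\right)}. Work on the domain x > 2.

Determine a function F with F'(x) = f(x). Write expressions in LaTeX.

The denominator factors as \left(x - 2\right) \left(x + 2\right) \left(2 x - 1\right) \left(x^{2} + 5\right); partial fractions split f into directly integrable pieces: - \frac{x - 52}{189 \left(x^{2} + 5\right)} - \frac{34}{315 \left(2 x - 1\right)} - \frac{1}{30 \left(x + 2\right)} + \frac{5}{54 \left(x - 2\right)}.
Check: d/dx[\frac{5 \log{\left(x - 2 \right)}}{54} - \frac{17 \log{\left(x - \frac{1}{2} \right)}}{315} - \frac{\log{\left(x + 2 \right)}}{30} - \frac{\log{\left(x^{2} + 5 \right)}}{378} + \frac{52 \sqrt{5} \operatorname{atan}{\left(\frac{\sqrt{5} x}{5} \right)}}{945}] = \frac{x^{3} + 2}{2 x^{5} - x^{4} + 2 x^{3} - x^{2} - 40 x + 20}, which equals f(x).

An antiderivative is F(x) = \frac{5 \log{\left(x - 2 \right)}}{54} - \frac{17 \log{\left(x - \frac{1}{2} \right)}}{315} - \frac{\log{\left(x + 2 \right)}}{30} - \frac{\log{\left(x^{2} + 5 \right)}}{378} + \frac{52 \sqrt{5} \operatorname{atan}{\left(\frac{\sqrt{5} x}{5} \right)}}{945}.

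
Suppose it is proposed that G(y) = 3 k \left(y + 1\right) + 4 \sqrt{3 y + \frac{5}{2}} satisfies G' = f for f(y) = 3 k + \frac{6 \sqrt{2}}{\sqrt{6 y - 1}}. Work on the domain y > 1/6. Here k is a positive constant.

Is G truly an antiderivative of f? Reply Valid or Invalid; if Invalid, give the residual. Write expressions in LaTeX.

d/dy[G] = \frac{3 k \sqrt{6 y + 5} + 6 \sqrt{2}}{\sqrt{6 y + 5}}
d/dy[G] - f(y) = \frac{6 \sqrt{2} \sqrt{6 y - 1} - 6 \sqrt{2} \sqrt{6 y + 5}}{\sqrt{6 y - 1} \sqrt{6 y + 5}} != 0.

Invalid: d/dy[G] - f = \frac{6 \sqrt{2} \sqrt{6 y - 1} - 6 \sqrt{2} \sqrt{6 y + 5}}{\sqrt{6 y - 1} \sqrt{6 y + 5}}, which is not 0.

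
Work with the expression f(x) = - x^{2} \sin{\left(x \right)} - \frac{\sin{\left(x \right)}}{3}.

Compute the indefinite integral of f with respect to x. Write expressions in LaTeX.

The integrand splits into summands that can be handled one at a time.
Check: d/dx[x^{2} \cos{\left(x \right)} - 2 x \sin{\left(x \right)} - \frac{5 \cos{\left(x \right)}}{3}] = - x^{2} \sin{\left(x \right)} - \frac{\sin{\left(x \right)}}{3} = f(x).

F(x) = x^{2} \cos{\left(x \right)} - 2 x \sin{\left(x \right)} - \frac{5 \cos{\left(x \right)}}{3} + C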